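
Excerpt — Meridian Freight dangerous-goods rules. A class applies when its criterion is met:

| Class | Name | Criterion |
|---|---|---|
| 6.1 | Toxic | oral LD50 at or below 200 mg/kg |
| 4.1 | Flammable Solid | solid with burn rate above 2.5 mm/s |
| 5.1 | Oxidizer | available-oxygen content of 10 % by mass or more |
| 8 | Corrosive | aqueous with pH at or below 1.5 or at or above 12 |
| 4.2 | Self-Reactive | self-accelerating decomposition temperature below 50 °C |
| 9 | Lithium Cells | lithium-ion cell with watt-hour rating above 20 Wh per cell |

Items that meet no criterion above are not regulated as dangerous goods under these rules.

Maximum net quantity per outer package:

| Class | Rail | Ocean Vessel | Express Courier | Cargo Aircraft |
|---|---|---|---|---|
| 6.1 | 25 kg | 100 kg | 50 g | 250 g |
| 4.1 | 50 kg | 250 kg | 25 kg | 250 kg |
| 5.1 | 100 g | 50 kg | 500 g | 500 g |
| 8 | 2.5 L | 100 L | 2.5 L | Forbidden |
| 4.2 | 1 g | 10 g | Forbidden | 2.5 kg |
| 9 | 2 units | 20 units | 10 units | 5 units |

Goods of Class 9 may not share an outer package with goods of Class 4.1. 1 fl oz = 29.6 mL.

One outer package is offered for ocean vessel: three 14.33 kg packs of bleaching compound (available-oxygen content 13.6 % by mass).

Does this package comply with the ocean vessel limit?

Yes

Available-oxygen content 13.6 % by mass meets the Class 5.1 criterion (Oxidizer), so the bleaching compound is Class 5.1.
Class 5.1 quantity: three 14.33 kg packs = 42.99 kg.
That is within the Class 5.1 ocean vessel limit of 50 kg.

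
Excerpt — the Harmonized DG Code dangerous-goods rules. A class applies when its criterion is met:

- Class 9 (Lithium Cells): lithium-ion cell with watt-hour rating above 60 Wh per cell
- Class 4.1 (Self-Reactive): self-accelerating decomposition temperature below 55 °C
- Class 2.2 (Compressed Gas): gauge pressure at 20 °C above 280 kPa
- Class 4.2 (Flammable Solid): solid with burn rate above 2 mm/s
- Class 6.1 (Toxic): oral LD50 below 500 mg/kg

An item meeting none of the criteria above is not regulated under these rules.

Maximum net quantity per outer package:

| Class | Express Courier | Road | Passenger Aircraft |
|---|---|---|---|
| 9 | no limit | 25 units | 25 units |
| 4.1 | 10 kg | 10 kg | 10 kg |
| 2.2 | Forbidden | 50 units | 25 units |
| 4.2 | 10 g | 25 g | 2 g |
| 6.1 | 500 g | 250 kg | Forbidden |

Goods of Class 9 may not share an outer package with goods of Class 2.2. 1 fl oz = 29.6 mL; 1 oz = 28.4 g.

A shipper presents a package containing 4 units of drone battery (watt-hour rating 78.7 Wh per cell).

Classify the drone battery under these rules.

Class 9

Drone battery: watt-hour rating 78.7 Wh per cell > 60 Wh per cell → Class 9 (Lithium Cells).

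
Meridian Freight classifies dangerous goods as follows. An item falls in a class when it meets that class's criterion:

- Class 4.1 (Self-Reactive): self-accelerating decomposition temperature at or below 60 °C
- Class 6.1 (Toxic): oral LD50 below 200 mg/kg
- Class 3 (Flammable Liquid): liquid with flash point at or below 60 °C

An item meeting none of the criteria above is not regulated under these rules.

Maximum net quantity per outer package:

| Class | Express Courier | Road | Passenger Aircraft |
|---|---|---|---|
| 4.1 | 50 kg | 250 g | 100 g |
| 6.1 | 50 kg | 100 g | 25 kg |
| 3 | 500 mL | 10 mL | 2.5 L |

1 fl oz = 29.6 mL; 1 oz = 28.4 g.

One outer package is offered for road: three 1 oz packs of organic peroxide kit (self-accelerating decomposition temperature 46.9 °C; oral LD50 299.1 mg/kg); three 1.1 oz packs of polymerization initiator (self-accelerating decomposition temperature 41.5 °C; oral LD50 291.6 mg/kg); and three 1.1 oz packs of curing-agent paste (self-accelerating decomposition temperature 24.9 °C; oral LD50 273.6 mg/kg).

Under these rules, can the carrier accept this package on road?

With self-accelerating decomposition temperature 46.9 °C (≤ 60 °C), the organic peroxide kit falls in Class 4.1.
The polymerization initiator has self-accelerating decomposition temperature 41.5 °C, which is ≤ 60 °C, so it is Class 4.1 (Self-Reactive).
With self-accelerating decomposition temperature 24.9 °C (≤ 60 °C), the curing-agent paste falls in Class 4.1.
Class 4.1 net quantity: (three 1 oz packs = 85.2 g) + (three 1.1 oz packs = 93.72 g) + (three 1.1 oz packs = 93.72 g) = 272.64 g.
272.64 g > 250 g (road limit, Class 4.1) — over the limit.

No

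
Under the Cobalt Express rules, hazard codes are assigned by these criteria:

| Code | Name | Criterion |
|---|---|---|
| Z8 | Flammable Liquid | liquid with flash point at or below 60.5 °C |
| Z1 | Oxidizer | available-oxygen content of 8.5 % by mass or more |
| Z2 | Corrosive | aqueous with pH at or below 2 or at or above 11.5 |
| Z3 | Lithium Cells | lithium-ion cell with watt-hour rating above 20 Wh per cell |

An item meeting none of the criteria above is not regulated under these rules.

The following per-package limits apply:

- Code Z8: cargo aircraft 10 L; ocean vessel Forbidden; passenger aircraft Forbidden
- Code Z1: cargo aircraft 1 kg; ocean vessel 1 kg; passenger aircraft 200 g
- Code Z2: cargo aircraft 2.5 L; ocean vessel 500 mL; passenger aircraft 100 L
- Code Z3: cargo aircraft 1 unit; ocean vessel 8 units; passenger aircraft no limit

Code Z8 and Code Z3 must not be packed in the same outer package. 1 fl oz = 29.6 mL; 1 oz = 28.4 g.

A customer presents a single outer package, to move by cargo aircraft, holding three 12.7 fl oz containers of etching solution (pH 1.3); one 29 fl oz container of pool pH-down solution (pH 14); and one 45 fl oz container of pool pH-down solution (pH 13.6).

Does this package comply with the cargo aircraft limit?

No

Etching solution: pH 1.3 ≤ 2 → Code Z2 (Corrosive).
pH 14 meets the Code Z2 criterion (Corrosive), so the pool pH-down solution is Code Z2.
Pool pH-down solution: pH 13.6 ≥ 11.5 → Code Z2 (Corrosive).
Code Z2 net quantity: (three 12.7 fl oz containers = 1127.76 mL) + (one 29 fl oz container = 858.4 mL) + (one 45 fl oz container = 1.332 L) = 3318.16 mL.
3318.16 mL exceeds the cargo aircraft limit of 2.5 L for Code Z2.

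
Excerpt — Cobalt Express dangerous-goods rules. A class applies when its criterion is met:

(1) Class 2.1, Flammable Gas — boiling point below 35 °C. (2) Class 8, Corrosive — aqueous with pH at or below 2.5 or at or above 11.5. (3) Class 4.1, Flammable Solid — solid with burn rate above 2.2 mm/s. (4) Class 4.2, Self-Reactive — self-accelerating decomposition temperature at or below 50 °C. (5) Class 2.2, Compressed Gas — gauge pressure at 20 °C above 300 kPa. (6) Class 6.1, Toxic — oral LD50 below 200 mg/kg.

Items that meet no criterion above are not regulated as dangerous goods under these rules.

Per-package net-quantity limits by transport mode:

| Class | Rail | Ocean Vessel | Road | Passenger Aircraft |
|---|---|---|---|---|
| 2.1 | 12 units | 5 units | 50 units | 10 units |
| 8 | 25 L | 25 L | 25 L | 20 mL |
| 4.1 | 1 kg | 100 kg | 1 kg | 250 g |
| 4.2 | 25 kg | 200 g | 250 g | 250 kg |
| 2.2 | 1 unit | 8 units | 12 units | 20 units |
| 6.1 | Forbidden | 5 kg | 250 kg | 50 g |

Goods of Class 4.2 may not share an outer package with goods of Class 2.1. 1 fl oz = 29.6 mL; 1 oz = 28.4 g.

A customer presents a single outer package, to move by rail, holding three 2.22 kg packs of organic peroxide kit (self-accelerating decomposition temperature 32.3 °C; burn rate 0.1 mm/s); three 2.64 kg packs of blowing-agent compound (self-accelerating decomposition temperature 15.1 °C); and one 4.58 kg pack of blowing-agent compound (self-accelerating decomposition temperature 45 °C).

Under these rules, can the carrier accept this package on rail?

The organic peroxide kit has self-accelerating decomposition temperature 32.3 °C, which is ≤ 50 °C, so it is Class 4.2 (Self-Reactive).
Blowing-agent compound: self-accelerating decomposition temperature 15.1 °C ≤ 50 °C → Class 4.2 (Self-Reactive).
Blowing-agent compound: self-accelerating decomposition temperature 45 °C ≤ 50 °C → Class 4.2 (Self-Reactive).
Class 4.2 net quantity: (three 2.22 kg packs = 6.66 kg) + (three 2.64 kg packs = 7.92 kg) + 4.58 kg = 19.16 kg.
That is within the Class 4.2 rail limit of 25 kg.

Yes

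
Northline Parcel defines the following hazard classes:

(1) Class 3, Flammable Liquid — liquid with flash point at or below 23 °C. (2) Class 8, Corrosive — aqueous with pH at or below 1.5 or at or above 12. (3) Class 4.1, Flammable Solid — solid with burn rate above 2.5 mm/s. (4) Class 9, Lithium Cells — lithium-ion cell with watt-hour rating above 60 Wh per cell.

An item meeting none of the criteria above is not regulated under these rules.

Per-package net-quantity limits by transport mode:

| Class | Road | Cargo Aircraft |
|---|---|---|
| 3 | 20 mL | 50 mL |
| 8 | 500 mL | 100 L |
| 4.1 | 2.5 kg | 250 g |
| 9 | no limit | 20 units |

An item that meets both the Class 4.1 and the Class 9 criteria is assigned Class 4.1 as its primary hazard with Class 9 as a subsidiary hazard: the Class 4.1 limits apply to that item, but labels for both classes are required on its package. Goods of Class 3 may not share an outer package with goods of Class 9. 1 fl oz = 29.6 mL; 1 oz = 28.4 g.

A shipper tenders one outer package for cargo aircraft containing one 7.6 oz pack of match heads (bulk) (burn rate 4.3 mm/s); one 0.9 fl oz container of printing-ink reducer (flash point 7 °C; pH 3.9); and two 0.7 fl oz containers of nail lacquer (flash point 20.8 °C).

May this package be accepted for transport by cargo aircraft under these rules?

Burn rate 4.3 mm/s meets the Class 4.1 criterion (Flammable Solid), so the match heads (bulk) are Class 4.1.
With flash point 7 °C (≤ 23 °C), the printing-ink reducer falls in Class 3.
The nail lacquer has flash point 20.8 °C, which is ≤ 23 °C, so it is Class 3 (Flammable Liquid).
Total Class 3: (one 0.9 fl oz container = 26.64 mL) + (two 0.7 fl oz containers = 41.44 mL) = 68.08 mL.
68.08 mL > 50 mL (cargo aircraft limit, Class 3) — over the limit.
Class 4.1 quantity: one 7.6 oz pack = 215.84 g.
215.84 g ≤ 250 g (cargo aircraft limit, Class 4.1) — within limit.
The segregation rule (Class 3 with Class 9) does not apply to Class 3 with Class 4.1.

No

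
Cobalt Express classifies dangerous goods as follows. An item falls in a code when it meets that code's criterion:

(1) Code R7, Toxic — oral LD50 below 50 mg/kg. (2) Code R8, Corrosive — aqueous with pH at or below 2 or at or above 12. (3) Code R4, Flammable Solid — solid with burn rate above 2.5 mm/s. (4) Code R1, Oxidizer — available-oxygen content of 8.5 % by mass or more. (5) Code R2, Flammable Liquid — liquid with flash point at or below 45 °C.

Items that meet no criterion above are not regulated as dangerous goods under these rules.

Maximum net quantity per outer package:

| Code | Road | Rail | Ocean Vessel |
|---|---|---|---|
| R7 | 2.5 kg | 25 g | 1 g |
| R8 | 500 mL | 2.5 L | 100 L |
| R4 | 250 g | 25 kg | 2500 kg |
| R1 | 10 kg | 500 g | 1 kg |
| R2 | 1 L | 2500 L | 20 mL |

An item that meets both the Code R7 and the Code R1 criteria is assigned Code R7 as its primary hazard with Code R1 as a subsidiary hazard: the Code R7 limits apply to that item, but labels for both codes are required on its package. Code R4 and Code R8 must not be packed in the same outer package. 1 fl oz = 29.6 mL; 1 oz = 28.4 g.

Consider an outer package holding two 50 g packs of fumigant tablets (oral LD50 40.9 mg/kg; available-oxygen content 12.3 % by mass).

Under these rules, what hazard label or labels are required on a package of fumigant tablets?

Code R1 and R7

Fumigant tablets: oral LD50 40.9 mg/kg < 50 mg/kg → Code R7 (Toxic).
The fumigant tablets have available-oxygen content 12.3 % by mass, which is ≥ 8.5 % by mass, so they are Code R1 (Oxidizer).
By the precedence rule Code R7 is primary and Code R1 is subsidiary, and that rule requires both labels on the package.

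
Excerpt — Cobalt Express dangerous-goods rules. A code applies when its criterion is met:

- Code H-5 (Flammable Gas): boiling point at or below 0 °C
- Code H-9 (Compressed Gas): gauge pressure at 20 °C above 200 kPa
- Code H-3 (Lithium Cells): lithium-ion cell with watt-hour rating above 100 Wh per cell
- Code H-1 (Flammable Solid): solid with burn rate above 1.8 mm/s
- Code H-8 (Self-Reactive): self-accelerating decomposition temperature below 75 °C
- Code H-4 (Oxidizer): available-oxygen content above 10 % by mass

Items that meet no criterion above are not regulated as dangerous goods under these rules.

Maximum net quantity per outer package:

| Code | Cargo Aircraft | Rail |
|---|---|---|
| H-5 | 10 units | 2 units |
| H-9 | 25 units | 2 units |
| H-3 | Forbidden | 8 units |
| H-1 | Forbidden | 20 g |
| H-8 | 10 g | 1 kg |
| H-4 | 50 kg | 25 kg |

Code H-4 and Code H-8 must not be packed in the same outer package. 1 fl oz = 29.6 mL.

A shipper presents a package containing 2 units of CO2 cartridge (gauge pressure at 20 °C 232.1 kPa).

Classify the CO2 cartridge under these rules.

Code H-9

CO2 cartridge: gauge pressure at 20 °C 232.1 kPa > 200 kPa → Code H-9 (Compressed Gas).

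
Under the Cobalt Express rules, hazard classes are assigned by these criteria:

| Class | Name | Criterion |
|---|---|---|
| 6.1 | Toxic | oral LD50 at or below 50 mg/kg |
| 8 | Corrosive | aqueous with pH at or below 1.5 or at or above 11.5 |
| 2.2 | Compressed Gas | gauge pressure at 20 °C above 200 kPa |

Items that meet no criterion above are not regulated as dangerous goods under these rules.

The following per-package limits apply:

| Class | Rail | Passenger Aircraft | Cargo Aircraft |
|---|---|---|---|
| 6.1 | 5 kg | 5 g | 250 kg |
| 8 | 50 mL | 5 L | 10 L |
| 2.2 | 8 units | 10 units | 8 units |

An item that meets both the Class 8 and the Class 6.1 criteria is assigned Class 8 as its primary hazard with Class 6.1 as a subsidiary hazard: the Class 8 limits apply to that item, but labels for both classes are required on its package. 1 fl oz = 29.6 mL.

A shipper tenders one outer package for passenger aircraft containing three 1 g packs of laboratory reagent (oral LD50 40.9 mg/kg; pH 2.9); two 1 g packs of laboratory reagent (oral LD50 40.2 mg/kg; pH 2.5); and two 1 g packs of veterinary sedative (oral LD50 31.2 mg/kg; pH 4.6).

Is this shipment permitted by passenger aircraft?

No

The laboratory reagent has oral LD50 40.9 mg/kg, which is ≤ 50 mg/kg, so it is Class 6.1 (Toxic).
Laboratory reagent: oral LD50 40.2 mg/kg ≤ 50 mg/kg → Class 6.1 (Toxic).
The veterinary sedative has oral LD50 31.2 mg/kg, which is ≤ 50 mg/kg, so it is Class 6.1 (Toxic).
Class 6.1 net quantity: (three 1 g packs = 3 g) + (two 1 g packs = 2 g) + (two 1 g packs = 2 g) = 7 g.
That exceeds the Class 6.1 passenger aircraft limit of 5 g.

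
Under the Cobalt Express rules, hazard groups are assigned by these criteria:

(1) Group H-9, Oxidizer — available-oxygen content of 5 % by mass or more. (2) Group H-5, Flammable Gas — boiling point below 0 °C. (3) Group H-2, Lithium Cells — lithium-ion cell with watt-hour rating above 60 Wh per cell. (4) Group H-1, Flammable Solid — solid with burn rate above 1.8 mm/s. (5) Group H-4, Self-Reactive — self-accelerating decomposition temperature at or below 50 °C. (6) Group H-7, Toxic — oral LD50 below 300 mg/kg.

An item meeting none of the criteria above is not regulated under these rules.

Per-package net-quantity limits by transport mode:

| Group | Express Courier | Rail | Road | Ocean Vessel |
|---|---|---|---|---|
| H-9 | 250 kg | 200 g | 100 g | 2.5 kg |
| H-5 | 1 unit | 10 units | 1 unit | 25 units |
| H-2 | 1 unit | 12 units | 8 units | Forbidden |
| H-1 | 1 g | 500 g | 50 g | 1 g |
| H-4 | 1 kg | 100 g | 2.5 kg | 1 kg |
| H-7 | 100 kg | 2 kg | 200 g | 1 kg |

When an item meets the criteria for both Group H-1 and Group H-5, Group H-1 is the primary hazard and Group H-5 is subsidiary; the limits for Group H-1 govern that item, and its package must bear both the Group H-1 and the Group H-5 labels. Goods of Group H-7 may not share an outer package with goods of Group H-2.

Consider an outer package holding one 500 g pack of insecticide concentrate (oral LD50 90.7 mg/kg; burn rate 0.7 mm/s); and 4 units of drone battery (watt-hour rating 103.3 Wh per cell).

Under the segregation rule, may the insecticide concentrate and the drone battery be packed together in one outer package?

No

The insecticide concentrate has oral LD50 90.7 mg/kg, which is < 300 mg/kg, so it is Group H-7 (Toxic).
Watt-hour rating 103.3 Wh per cell meets the Group H-2 criterion (Lithium Cells), so the drone battery is Group H-2.
Group H-7 and Group H-2 may not share an outer package.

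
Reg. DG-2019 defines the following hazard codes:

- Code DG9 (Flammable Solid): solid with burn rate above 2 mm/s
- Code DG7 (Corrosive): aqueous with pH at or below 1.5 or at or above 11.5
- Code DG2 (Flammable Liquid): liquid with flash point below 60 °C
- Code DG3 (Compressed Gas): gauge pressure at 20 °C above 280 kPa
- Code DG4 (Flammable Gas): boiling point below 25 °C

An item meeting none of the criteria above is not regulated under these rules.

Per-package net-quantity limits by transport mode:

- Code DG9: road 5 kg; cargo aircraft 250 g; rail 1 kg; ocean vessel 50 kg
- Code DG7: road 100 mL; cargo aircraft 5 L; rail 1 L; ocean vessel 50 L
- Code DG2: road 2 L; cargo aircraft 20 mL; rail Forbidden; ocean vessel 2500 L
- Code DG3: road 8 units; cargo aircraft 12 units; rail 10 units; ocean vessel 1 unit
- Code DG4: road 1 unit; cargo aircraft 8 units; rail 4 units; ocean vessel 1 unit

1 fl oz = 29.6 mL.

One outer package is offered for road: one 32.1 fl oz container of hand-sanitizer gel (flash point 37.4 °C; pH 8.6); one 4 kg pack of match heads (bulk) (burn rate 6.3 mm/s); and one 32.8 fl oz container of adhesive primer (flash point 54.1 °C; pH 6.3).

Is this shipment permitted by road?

Flash point 37.4 °C meets the Code DG2 criterion (Flammable Liquid), so the hand-sanitizer gel is Code DG2.
With burn rate 6.3 mm/s (> 2 mm/s), the match heads (bulk) fall in Code DG9.
Adhesive primer: flash point 54.1 °C < 60 °C → Code DG2 (Flammable Liquid).
Code DG2 net quantity: (one 32.1 fl oz container = 950.16 mL) + (one 32.8 fl oz container = 970.88 mL) = 1921.04 mL.
1921.04 mL ≤ 2 L (road limit, Code DG2) — within limit.
Code DG9 quantity: 4 kg.
That is within the Code DG9 road limit of 5 kg.
Every hazard code is within its road limit and no segregation rule is violated.

Yes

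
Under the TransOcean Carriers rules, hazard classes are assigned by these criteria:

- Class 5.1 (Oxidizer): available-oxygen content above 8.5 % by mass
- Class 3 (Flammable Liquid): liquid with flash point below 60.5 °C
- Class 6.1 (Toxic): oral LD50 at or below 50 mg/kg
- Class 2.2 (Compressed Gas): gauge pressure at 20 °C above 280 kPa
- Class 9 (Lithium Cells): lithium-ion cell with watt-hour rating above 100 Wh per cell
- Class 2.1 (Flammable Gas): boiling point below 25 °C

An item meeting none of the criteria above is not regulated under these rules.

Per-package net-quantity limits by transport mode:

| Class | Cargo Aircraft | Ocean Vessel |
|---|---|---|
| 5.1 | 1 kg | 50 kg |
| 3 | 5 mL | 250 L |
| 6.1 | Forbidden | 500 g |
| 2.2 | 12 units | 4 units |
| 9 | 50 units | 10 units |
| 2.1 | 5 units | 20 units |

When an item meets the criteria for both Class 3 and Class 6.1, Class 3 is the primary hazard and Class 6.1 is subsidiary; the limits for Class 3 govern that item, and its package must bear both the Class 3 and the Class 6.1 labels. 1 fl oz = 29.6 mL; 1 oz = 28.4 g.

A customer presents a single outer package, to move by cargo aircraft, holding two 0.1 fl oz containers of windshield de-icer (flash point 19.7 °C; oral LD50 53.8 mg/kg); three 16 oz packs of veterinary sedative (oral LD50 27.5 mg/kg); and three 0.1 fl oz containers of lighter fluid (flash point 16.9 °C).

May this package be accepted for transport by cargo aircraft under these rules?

Flash point 19.7 °C meets the Class 3 criterion (Flammable Liquid), so the windshield de-icer is Class 3.
Veterinary sedative: oral LD50 27.5 mg/kg ≤ 50 mg/kg → Class 6.1 (Toxic).
With flash point 16.9 °C (< 60.5 °C), the lighter fluid falls in Class 3.
Class 3 net quantity: (two 0.1 fl oz containers = 5.92 mL) + (three 0.1 fl oz containers = 8.88 mL) = 14.8 mL.
That exceeds the Class 3 cargo aircraft limit of 5 mL.
Class 6.1 quantity: three 16 oz packs = 1363.2 g.
By cargo aircraft, Class 6.1 is Forbidden regardless of quantity.

No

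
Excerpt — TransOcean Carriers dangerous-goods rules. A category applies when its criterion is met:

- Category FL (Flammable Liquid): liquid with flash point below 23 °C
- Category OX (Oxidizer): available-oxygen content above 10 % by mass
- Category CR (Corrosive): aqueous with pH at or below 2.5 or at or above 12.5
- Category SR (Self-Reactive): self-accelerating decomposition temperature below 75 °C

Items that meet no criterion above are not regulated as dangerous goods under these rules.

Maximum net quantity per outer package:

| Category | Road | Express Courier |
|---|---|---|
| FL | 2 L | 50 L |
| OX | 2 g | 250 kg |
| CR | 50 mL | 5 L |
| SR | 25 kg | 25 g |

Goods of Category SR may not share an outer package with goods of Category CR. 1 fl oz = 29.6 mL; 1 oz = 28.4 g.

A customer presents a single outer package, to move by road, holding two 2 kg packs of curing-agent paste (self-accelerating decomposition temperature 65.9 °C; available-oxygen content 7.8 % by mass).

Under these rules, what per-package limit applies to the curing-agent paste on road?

Self-accelerating decomposition temperature 65.9 °C meets the Category SR criterion (Self-Reactive), so the curing-agent paste is Category SR.
The road limit for Category SR is 25 kg.

25 kg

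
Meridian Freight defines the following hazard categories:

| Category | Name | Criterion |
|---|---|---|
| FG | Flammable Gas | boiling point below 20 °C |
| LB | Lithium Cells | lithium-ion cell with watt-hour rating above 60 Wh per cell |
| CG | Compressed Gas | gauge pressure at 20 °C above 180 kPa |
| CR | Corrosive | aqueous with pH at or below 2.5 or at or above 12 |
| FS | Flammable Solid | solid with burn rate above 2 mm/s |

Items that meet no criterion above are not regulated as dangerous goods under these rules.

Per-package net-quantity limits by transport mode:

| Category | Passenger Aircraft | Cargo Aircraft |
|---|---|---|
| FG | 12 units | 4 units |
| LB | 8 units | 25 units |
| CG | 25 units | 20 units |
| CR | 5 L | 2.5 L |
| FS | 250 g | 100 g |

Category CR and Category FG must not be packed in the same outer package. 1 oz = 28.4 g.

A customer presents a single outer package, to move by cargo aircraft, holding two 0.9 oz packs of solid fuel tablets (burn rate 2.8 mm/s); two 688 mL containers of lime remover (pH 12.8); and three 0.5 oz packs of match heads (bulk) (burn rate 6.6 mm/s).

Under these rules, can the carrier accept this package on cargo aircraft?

Yes

The solid fuel tablets have burn rate 2.8 mm/s, which is > 2 mm/s, so they are Category FS (Flammable Solid).
With pH 12.8 (≥ 12), the lime remover falls in Category CR.
Match heads (bulk): burn rate 6.6 mm/s > 2 mm/s → Category FS (Flammable Solid).
Category CR quantity: two 688 mL containers = 1.376 L.
1.376 L ≤ 2.5 L (cargo aircraft limit, Category CR) — within limit.
Total Category FS: (two 0.9 oz packs = 51.12 g) + (three 0.5 oz packs = 42.6 g) = 93.72 g.
93.72 g ≤ 100 g (cargo aircraft limit, Category FS) — within limit.
The segregation rule (Category CR with Category FG) does not apply to Category CR with Category FS.
Every hazard category is within its cargo aircraft limit and no segregation rule is violated.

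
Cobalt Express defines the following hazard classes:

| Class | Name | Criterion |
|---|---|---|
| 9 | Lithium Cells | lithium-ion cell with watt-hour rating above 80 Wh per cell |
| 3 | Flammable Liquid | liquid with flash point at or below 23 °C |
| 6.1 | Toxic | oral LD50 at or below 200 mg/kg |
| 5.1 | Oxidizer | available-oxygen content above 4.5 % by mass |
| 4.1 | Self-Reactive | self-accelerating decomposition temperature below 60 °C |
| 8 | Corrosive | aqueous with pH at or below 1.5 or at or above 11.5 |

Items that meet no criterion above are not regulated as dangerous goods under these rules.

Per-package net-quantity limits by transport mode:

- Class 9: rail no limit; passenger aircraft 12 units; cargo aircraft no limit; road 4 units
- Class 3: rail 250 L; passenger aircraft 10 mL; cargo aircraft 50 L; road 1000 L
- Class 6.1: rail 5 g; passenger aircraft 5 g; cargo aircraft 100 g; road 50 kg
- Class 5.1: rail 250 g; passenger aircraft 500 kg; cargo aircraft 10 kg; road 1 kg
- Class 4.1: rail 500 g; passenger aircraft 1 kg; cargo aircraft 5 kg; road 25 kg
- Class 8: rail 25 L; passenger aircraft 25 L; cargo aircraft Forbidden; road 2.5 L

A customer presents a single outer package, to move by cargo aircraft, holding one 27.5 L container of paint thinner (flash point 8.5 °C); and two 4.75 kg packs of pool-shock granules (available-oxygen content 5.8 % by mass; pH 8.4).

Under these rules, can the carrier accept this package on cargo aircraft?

Paint thinner: flash point 8.5 °C ≤ 23 °C → Class 3 (Flammable Liquid).
With available-oxygen content 5.8 % by mass (> 4.5 % by mass), the pool-shock granules fall in Class 5.1.
Class 5.1 quantity: two 4.75 kg packs = 9.5 kg.
9.5 kg ≤ 10 kg (cargo aircraft limit, Class 5.1) — within limit.
Class 3 quantity: 27.5 L.
27.5 L is within the cargo aircraft limit of 50 L for Class 3.
Every hazard class is within its cargo aircraft limit and no segregation rule is violated.

Yes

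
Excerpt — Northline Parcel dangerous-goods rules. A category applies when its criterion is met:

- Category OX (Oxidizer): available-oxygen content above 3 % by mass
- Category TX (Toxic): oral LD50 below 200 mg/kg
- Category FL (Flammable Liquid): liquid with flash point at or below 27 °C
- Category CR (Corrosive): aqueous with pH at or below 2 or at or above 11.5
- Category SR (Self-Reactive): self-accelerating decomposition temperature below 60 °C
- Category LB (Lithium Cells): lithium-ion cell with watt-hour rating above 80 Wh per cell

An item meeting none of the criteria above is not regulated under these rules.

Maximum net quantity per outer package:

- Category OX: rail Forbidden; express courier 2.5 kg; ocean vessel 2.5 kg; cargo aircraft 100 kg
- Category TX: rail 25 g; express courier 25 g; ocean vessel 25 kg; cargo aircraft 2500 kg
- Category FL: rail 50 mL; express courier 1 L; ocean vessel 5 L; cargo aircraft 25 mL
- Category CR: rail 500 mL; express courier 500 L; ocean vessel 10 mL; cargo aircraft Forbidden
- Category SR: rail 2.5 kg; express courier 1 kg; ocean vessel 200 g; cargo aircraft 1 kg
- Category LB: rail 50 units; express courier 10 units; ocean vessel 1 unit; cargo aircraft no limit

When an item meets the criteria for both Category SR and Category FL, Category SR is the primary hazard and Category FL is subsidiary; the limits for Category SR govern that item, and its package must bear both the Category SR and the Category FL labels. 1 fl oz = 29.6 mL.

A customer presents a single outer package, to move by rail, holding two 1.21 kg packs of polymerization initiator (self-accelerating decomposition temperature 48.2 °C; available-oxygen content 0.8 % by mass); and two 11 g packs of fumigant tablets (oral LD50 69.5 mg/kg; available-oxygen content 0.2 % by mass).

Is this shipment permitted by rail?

Self-accelerating decomposition temperature 48.2 °C meets the Category SR criterion (Self-Reactive), so the polymerization initiator is Category SR.
With oral LD50 69.5 mg/kg (< 200 mg/kg), the fumigant tablets fall in Category TX.
Category TX quantity: two 11 g packs = 22 g.
22 g is within the rail limit of 25 g for Category TX.
Category SR quantity: two 1.21 kg packs = 2.42 kg.
2.42 kg is within the rail limit of 2.5 kg for Category SR.
Every hazard category is within its rail limit and no segregation rule is violated.

Yes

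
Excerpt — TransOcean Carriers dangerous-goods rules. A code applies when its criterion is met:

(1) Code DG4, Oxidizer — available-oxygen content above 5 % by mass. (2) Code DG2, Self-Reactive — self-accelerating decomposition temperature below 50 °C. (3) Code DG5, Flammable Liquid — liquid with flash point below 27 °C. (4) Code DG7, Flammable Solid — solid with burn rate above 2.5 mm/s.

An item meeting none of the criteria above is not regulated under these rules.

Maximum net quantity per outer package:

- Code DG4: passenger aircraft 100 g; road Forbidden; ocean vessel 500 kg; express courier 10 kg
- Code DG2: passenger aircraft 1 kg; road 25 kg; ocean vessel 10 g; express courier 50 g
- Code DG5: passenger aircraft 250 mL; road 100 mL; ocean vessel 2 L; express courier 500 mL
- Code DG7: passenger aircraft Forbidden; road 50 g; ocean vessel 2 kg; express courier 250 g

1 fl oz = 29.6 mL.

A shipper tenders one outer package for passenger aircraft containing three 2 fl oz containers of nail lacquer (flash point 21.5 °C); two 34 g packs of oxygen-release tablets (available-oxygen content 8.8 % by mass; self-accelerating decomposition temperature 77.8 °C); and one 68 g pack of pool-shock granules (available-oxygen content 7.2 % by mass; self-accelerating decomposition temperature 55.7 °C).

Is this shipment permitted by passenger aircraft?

No

With flash point 21.5 °C (< 27 °C), the nail lacquer falls in Code DG5.
Available-oxygen content 8.8 % by mass meets the Code DG4 criterion (Oxidizer), so the oxygen-release tablets are Code DG4.
Pool-shock granules: available-oxygen content 7.2 % by mass > 5 % by mass → Code DG4 (Oxidizer).
Code DG4 net quantity: (two 34 g packs = 68 g) + 68 g = 136 g.
136 g exceeds the passenger aircraft limit of 100 g for Code DG4.
Code DG5 quantity: three 2 fl oz containers = 177.6 mL.
177.6 mL ≤ 250 mL (passenger aircraft limit, Code DG5) — within limit.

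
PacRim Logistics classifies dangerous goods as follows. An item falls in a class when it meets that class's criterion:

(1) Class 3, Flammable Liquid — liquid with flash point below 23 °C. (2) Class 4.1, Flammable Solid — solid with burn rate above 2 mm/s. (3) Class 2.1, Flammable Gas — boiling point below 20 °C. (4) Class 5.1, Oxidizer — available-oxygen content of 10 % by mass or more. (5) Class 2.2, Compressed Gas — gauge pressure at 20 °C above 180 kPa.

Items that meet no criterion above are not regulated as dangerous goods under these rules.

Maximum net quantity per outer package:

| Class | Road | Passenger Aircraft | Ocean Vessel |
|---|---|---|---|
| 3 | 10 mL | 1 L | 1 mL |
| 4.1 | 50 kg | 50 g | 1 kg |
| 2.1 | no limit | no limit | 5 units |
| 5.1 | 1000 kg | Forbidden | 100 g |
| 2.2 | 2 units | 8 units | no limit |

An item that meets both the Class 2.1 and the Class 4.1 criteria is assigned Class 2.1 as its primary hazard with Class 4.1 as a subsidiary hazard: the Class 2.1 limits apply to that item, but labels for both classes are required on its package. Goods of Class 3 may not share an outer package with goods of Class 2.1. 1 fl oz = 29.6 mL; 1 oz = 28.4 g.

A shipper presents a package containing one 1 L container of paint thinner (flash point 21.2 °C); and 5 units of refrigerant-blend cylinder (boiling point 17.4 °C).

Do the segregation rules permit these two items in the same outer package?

Flash point 21.2 °C meets the Class 3 criterion (Flammable Liquid), so the paint thinner is Class 3.
Refrigerant-blend cylinder: boiling point 17.4 °C < 20 °C → Class 2.1 (Flammable Gas).
Class 3 and Class 2.1 may not share an outer package.

No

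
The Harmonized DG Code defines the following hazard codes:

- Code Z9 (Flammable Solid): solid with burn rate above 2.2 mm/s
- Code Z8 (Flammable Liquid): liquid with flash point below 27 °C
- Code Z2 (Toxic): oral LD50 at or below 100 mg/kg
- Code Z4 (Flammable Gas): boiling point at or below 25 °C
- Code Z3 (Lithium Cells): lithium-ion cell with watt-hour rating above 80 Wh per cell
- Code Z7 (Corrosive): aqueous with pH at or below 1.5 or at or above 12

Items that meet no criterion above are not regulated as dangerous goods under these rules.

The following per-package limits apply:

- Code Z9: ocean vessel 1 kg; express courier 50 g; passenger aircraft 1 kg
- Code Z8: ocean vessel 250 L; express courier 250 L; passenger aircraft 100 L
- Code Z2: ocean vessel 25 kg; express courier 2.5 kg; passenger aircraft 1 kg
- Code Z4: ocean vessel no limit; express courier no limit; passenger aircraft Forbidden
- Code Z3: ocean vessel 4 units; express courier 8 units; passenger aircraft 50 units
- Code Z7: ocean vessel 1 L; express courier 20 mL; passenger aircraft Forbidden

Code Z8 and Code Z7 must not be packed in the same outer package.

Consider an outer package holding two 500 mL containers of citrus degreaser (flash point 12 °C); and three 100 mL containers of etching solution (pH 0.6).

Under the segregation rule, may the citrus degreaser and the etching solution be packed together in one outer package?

No

Flash point 12 °C meets the Code Z8 criterion (Flammable Liquid), so the citrus degreaser is Code Z8.
Etching solution: pH 0.6 ≤ 1.5 → Code Z7 (Corrosive).
Code Z8 and Code Z7 may not share an outer package.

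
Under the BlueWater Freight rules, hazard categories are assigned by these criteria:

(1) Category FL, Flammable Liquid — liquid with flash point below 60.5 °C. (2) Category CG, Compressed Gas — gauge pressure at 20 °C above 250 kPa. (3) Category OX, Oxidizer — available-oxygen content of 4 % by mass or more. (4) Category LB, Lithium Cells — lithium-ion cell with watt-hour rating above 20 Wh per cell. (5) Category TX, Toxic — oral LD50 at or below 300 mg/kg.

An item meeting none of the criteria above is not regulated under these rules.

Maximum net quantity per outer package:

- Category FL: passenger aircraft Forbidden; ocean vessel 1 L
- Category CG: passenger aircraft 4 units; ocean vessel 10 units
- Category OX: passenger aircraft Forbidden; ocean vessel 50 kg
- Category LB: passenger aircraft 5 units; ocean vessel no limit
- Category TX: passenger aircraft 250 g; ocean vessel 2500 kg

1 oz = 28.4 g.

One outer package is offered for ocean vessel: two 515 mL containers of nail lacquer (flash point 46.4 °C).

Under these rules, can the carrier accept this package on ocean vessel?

No

Flash point 46.4 °C meets the Category FL criterion (Flammable Liquid), so the nail lacquer is Category FL.
Category FL quantity: two 515 mL containers = 1.03 L.
That exceeds the Category FL ocean vessel limit of 1 L.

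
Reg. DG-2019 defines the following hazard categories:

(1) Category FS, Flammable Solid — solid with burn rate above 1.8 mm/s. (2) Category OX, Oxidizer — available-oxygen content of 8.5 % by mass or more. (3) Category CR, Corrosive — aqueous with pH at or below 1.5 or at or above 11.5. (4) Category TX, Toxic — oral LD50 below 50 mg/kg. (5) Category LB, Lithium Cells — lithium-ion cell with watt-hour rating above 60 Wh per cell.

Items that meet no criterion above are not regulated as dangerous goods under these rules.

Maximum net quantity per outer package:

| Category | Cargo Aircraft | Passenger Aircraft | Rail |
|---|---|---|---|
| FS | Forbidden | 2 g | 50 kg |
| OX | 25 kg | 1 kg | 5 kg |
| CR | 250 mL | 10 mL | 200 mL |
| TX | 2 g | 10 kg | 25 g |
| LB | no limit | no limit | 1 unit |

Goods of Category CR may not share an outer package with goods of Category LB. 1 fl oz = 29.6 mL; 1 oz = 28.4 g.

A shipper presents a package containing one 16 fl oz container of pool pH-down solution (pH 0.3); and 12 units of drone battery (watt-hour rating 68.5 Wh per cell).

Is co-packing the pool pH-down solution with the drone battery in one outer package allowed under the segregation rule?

Pool pH-down solution: pH 0.3 ≤ 1.5 → Category CR (Corrosive).
Drone battery: watt-hour rating 68.5 Wh per cell > 60 Wh per cell → Category LB (Lithium Cells).
Category CR and Category LB may not share an outer package.

No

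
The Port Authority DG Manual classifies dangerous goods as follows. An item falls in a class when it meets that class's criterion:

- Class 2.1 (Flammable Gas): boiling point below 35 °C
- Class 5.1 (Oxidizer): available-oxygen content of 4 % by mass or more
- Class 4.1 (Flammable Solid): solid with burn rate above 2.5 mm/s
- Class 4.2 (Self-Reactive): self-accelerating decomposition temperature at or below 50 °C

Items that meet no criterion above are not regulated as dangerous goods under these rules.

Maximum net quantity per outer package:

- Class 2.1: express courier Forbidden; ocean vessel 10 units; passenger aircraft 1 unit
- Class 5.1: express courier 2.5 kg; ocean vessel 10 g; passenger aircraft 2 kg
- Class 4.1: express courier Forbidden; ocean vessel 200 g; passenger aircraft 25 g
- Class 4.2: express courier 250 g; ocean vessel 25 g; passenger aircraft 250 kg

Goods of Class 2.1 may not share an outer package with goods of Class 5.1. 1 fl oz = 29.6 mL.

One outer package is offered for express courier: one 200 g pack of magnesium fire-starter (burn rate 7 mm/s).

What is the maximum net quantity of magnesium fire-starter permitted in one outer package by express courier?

Forbidden

Burn rate 7 mm/s meets the Class 4.1 criterion (Flammable Solid), so the magnesium fire-starter is Class 4.1.
The express courier limit for Class 4.1 is Forbidden.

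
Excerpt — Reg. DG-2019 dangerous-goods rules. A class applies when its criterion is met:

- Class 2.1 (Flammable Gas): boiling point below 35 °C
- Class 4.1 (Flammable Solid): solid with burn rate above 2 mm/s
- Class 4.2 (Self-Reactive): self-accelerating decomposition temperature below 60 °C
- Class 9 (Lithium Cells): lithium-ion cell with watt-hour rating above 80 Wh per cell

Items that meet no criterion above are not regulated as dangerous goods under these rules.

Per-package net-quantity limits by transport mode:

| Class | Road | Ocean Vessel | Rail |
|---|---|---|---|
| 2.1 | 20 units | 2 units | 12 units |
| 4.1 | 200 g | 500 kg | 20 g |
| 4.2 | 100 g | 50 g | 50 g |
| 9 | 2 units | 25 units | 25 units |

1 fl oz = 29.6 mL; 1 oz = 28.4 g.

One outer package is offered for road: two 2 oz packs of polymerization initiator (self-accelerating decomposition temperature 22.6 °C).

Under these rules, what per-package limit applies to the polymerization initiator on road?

100 g

Polymerization initiator: self-accelerating decomposition temperature 22.6 °C < 60 °C → Class 4.2 (Self-Reactive).
The road limit for Class 4.2 is 100 g.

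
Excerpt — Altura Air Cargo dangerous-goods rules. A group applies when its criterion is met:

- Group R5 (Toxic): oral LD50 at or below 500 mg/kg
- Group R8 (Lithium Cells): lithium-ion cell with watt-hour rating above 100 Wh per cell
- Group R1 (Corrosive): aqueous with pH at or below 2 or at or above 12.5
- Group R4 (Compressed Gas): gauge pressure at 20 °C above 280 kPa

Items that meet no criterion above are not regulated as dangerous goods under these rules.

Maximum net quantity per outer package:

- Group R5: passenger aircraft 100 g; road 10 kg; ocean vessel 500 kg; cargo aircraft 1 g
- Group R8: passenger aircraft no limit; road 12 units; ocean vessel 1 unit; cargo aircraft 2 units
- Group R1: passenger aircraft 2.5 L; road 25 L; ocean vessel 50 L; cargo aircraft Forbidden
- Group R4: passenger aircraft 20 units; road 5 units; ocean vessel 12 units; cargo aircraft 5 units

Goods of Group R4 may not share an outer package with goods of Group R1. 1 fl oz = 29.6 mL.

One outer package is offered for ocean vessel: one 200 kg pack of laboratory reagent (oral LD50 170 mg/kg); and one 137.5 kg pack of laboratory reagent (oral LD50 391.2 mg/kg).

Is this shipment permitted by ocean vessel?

With oral LD50 170 mg/kg (≤ 500 mg/kg), the laboratory reagent falls in Group R5.
Laboratory reagent: oral LD50 391.2 mg/kg ≤ 500 mg/kg → Group R5 (Toxic).
Total Group R5: 200 kg + 137.5 kg = 337.5 kg.
337.5 kg ≤ 500 kg (ocean vessel limit, Group R5) — within limit.

Yes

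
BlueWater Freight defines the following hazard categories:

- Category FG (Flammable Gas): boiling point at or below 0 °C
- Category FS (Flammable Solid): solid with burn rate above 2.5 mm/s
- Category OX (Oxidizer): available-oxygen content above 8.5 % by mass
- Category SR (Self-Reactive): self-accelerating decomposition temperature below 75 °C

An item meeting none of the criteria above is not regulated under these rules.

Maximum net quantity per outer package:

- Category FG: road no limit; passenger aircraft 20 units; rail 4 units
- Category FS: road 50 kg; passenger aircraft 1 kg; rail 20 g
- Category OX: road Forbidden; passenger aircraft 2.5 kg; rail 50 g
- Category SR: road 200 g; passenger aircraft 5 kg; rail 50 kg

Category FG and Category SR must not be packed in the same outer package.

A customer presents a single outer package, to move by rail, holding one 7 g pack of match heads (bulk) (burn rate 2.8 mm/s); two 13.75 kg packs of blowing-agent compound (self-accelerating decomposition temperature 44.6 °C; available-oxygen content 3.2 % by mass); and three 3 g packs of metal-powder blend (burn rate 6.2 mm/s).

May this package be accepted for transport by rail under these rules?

Yes

With burn rate 2.8 mm/s (> 2.5 mm/s), the match heads (bulk) fall in Category FS.
Self-accelerating decomposition temperature 44.6 °C meets the Category SR criterion (Self-Reactive), so the blowing-agent compound is Category SR.
Metal-powder blend: burn rate 6.2 mm/s > 2.5 mm/s → Category FS (Flammable Solid).
Category FS net quantity: 7 g + (three 3 g packs = 9 g) = 16 g.
16 g ≤ 20 g (rail limit, Category FS) — within limit.
Category SR quantity: two 13.75 kg packs = 27.5 kg.
27.5 kg is within the rail limit of 50 kg for Category SR.
The segregation rule (Category FG with Category SR) does not apply to Category FS with Category SR.
Every hazard category is within its rail limit and no segregation rule is violated.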